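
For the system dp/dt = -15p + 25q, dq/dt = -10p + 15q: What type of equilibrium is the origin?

A = [[-15,25],[-10,15]]; det(A-λI) = λ^2 + 25.
λ = 0 ± 5i: zero real part.

center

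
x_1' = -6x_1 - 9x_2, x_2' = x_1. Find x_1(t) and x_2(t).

x_1(t) = 3c_1e^(-3t) + 3c_2te^(-3t) - c_2e^(-3t), x_2(t) = -c_1e^(-3t) - c_2te^(-3t)

Coefficient matrix A = [[-6, -9], [1, 0]].
Characteristic polynomial det(A - λI) = λ^2 + 6λ + 9 = 0.
Single eigenvalue λ = -3 with algebraic multiplicity 2.
Eigenvector v = (3,-1); generalized eigenvector w with (A-λI)w=v is (-1,0).
General solution: e^(-3t)[c_1·v + c_2·(t·v + w)].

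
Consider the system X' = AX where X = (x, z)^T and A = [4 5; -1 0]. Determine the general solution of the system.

x(t) = 2c_1e^(2t)sin(t) + c_1e^(2t)cos(t) + c_2e^(2t)sin(t) - 2c_2e^(2t)cos(t), z(t) = -c_1e^(2t)sin(t) + c_2e^(2t)cos(t)

Coefficient matrix A = [[4, 5], [-1, 0]].
Characteristic polynomial det(A - λI) = λ^2 - 4λ + 5 = 0.
Eigenvalues λ = 2 ± i (complex conjugate pair).
For λ=2+i: an eigenvector is (1,0) - i(2,-1) = (1 - 2i, 0 + i).
A real fundamental pair from Re and Im of e^((2+i)t)v: X_1 = e^(2t)(cos(t)·(1,0) + sin(t)·(2,-1)), X_2 = e^(2t)(sin(t)·(1,0) - cos(t)·(2,-1)).
General solution: c_1X_1 + c_2X_2.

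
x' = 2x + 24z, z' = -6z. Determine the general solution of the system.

x(t) = c_1e^(2t) - 3c_2e^(-6t), z(t) = c_2e^(-6t)

Coefficient matrix A = [[2, 24], [0, -6]].
Characteristic polynomial det(A - λI) = λ^2 + 4λ - 12 = 0.
Eigenvalues λ = 2, -6.
For λ=2: (A-λI) row 1 is [0, 24], so an eigenvector is (1, 0).
For λ=-6: (A-λI) row 1 is [8, 24], so an eigenvector is (-3, 1).
General solution: c_1e^(2t)(1,0) + c_2e^(-6t)(-3,1).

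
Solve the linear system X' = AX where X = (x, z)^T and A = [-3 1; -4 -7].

Coefficient matrix A = [[-3, 1], [-4, -7]].
Characteristic polynomial det(A - λI) = λ^2 + 10λ + 25 = 0.
Single eigenvalue λ = -5 with algebraic multiplicity 2.
Eigenvector v = (1,-2); generalized eigenvector w with (A-λI)w=v is (0,1).
General solution: e^(-5t)[C_1·v + C_2·(t·v + w)].

x(t) = C_1e^(-5t) + C_2te^(-5t), z(t) = -2C_1e^(-5t) - 2C_2te^(-5t) + C_2e^(-5t)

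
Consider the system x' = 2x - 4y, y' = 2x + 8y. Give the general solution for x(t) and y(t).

Coefficient matrix A = [[2, -4], [2, 8]].
Characteristic polynomial det(A - λI) = λ^2 - 10λ + 24 = 0.
Eigenvalues λ = 6, 4.
For λ=6: (A-λI) row 1 is [-4, -4], so an eigenvector is (1, -1).
For λ=4: (A-λI) row 1 is [-2, -4], so an eigenvector is (-2, 1).
General solution: C_1e^(6t)(1,-1) + C_2e^(4t)(-2,1).

x(t) = C_1e^(6t) - 2C_2e^(4t), y(t) = -C_1e^(6t) + C_2e^(4t)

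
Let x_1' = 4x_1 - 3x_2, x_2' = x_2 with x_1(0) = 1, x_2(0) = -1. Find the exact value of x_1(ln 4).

A = [[4,-3],[0,1]]; eigenvalues λ = 4, 1.
Eigenvectors: (-1,0) for λ=4, (1,1) for λ=1.
From the initial condition, c_1 = -2, c_2 = -1.
x_1(ln 4) = (-2)(4^4)(-1) + (-1)(4^1)(1) = 508.

508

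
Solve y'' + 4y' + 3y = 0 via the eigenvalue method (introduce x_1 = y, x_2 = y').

y(t) = c_1e^(-t) + c_2e^(-3t)

Let x_1 = y, x_2 = y'. Then x_1' = x_2 and x_2' = -3x_1 - 4x_2.
A = [[0,1],[-3,-4]]; det(A-λI) = λ^2 + 4λ + 3.
Eigenvalues λ = -1, -3 with eigenvectors (1,-1), (1,-3).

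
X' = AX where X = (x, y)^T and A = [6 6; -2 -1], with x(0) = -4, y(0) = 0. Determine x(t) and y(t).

x(t) = -16e^(3t) + 12e^(2t), y(t) = 8e^(3t) - 8e^(2t)

Coefficient matrix A = [[6, 6], [-2, -1]].
Characteristic polynomial det(A - λI) = λ^2 - 5λ + 6 = 0.
Eigenvalues λ = 3, 2.
For λ=3: (A-λI) row 1 is [3, 6], so an eigenvector is (2, -1).
For λ=2: (A-λI) row 1 is [4, 6], so an eigenvector is (-3, 2).
General solution: c_1e^(3t)(2,-1) + c_2e^(2t)(-3,2).
Applying x(0)=-4, y(0)=0 gives c_1=-8, c_2=-4.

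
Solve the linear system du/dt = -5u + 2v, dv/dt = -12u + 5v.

Coefficient matrix A = [[-5, 2], [-12, 5]].
Characteristic polynomial det(A - λI) = λ^2 - 1 = 0.
Eigenvalues λ = -1, 1.
For λ=-1: (A-λI) row 1 is [-4, 2], so an eigenvector is (-1, -2).
For λ=1: (A-λI) row 1 is [-6, 2], so an eigenvector is (-1, -3).
General solution: C_1e^(-t)(-1,-2) + C_2e^(t)(-1,-3).

u(t) = -C_1e^(-t) - C_2e^(t), v(t) = -2C_1e^(-t) - 3C_2e^(t)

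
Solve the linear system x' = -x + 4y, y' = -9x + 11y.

Coefficient matrix A = [[-1, 4], [-9, 11]].
Characteristic polynomial det(A - λI) = λ^2 - 10λ + 25 = 0.
Single eigenvalue λ = 5 with algebraic multiplicity 2.
Eigenvector v = (2,3); generalized eigenvector w with (A-λI)w=v is (1,2).
General solution: e^(5t)[C_1·v + C_2·(t·v + w)].

x(t) = 2C_1e^(5t) + 2C_2te^(5t) + C_2e^(5t), y(t) = 3C_1e^(5t) + 3C_2te^(5t) + 2C_2e^(5t)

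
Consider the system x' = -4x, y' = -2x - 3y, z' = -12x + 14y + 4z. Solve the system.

Coefficient matrix A = [[-4, 0, 0], [-2, -3, 0], [-12, 14, 4]].
det(A - λI) = 0 gives eigenvalues λ = -4, -3, 4.
For λ=-4: eigenvector (-1,-2,2).
For λ=-3: eigenvector (0,-1,2).
For λ=4: eigenvector (0,0,1).
General solution: C_1e^(-4t)(-1,-2,2) + C_2e^(-3t)(0,-1,2) + C_3e^(4t)(0,0,1).

x(t) = -C_1e^(-4t), y(t) = -2C_1e^(-4t) - C_2e^(-3t), z(t) = 2C_1e^(-4t) + 2C_2e^(-3t) + C_3e^(4t)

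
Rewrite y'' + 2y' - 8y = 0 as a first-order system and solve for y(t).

y(t) = C_1e^(-4t) + C_2e^(2t)

Let x_1 = y, x_2 = y'. Then x_1' = x_2 and x_2' = 8x_1 - 2x_2.
A = [[0,1],[8,-2]]; det(A-λI) = λ^2 + 2λ - 8.
Eigenvalues λ = -4, 2 with eigenvectors (1,-4), (1,2).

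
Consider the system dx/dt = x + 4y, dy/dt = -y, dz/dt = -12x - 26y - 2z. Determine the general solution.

Coefficient matrix A = [[1, 4, 0], [0, -1, 0], [-12, -26, -2]].
det(A - λI) = 0 gives eigenvalues λ = -1, 1, -2.
For λ=-1: eigenvector (-2,1,-2).
For λ=1: eigenvector (1,0,-4).
For λ=-2: eigenvector (0,0,1).
General solution: C_1e^(-t)(-2,1,-2) + C_2e^(t)(1,0,-4) + C_3e^(-2t)(0,0,1).

x(t) = -2C_1e^(-t) + C_2e^(t), y(t) = C_1e^(-t), z(t) = -2C_1e^(-t) - 4C_2e^(t) + C_3e^(-2t)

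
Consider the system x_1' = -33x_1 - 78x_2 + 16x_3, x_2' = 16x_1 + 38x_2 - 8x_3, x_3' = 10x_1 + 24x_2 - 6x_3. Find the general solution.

Coefficient matrix A = [[-33, -78, 16], [16, 38, -8], [10, 24, -6]].
det(A - λI) = 0 gives eigenvalues λ = -1, -2, 2.
For λ=-1: eigenvector (1,0,2).
For λ=-2: eigenvector (-2,1,1).
For λ=2: eigenvector (-4,2,1).
General solution: K_1e^(-t)(1,0,2) + K_2e^(-2t)(-2,1,1) + K_3e^(2t)(-4,2,1).

x_1(t) = K_1e^(-t) - 2K_2e^(-2t) - 4K_3e^(2t), x_2(t) = K_2e^(-2t) + 2K_3e^(2t), x_3(t) = 2K_1e^(-t) + K_2e^(-2t) + K_3e^(2t)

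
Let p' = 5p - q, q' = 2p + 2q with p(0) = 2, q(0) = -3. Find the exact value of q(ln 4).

A = [[5,-1],[2,2]]; eigenvalues λ = 4, 3.
Eigenvectors: (-1,-1) for λ=4, (1,2) for λ=3.
From the initial condition, c_1 = -7, c_2 = -5.
q(ln 4) = (-7)(4^4)(-1) + (-5)(4^3)(2) = 1152.

1152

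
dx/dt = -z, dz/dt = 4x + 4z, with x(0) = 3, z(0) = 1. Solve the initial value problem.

x(t) = -7te^(2t) + 3e^(2t), z(t) = 14te^(2t) + e^(2t)

Coefficient matrix A = [[0, -1], [4, 4]].
Characteristic polynomial det(A - λI) = λ^2 - 4λ + 4 = 0.
Single eigenvalue λ = 2 with algebraic multiplicity 2.
Eigenvector v = (-1,2); generalized eigenvector w with (A-λI)w=v is (1,-1).
General solution: e^(2t)[c_1·v + c_2·(t·v + w)].
Applying x(0)=3, z(0)=1 gives c_1=4, c_2=7.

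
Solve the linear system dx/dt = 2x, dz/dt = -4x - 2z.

Coefficient matrix A = [[2, 0], [-4, -2]].
Characteristic polynomial det(A - λI) = λ^2 - 4 = 0.
Eigenvalues λ = -2, 2.
For λ=-2: (A-λI) row 1 is [4, 0], so an eigenvector is (0, -1).
For λ=2: (A-λI) row 2 is [-4, -4], so an eigenvector is (1, -1).
General solution: C_1e^(-2t)(0,-1) + C_2e^(2t)(1,-1).

x(t) = C_2e^(2t), z(t) = -C_1e^(-2t) - C_2e^(2t)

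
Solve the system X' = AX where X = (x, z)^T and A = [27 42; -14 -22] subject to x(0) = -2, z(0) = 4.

Coefficient matrix A = [[27, 42], [-14, -22]].
Characteristic polynomial det(A - λI) = λ^2 - 5λ - 6 = 0.
Eigenvalues λ = -1, 6.
For λ=-1: (A-λI) row 1 is [28, 42], so an eigenvector is (-3, 2).
For λ=6: (A-λI) row 1 is [21, 42], so an eigenvector is (2, -1).
General solution: C_1e^(-t)(-3,2) + C_2e^(6t)(2,-1).
Applying x(0)=-2, z(0)=4 gives C_1=6, C_2=8.

x(t) = 16e^(6t) - 18e^(-t), z(t) = -8e^(6t) + 12e^(-t)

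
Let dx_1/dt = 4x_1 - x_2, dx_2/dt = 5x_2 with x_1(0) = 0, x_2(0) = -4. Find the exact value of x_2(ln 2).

-128

A = [[4,-1],[0,5]]; eigenvalues λ = 5, 4.
Eigenvectors: (1,-1) for λ=5, (1,0) for λ=4.
From the initial condition, c_1 = 4, c_2 = -4.
x_2(ln 2) = (4)(2^5)(-1) + (-4)(2^4)(0) = -128.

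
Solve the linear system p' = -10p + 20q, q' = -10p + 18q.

p(t) = 3K_1e^(4t)sin(2t) + K_1e^(4t)cos(2t) + K_2e^(4t)sin(2t) - 3K_2e^(4t)cos(2t), q(t) = 2K_1e^(4t)sin(2t) + K_1e^(4t)cos(2t) + K_2e^(4t)sin(2t) - 2K_2e^(4t)cos(2t)

Coefficient matrix A = [[-10, 20], [-10, 18]].
Characteristic polynomial det(A - λI) = λ^2 - 8λ + 20 = 0.
Eigenvalues λ = 4 ± 2i (complex conjugate pair).
For λ=4+2i: an eigenvector is (1,1) - i(3,2) = (1 - 3i, 1 - 2i).
A real fundamental pair from Re and Im of e^((4+2i)t)v: X_1 = e^(4t)(cos(2t)·(1,1) + sin(2t)·(3,2)), X_2 = e^(4t)(sin(2t)·(1,1) - cos(2t)·(3,2)).
General solution: K_1X_1 + K_2X_2.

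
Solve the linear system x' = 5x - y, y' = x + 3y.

Coefficient matrix A = [[5, -1], [1, 3]].
Characteristic polynomial det(A - λI) = λ^2 - 8λ + 16 = 0.
Single eigenvalue λ = 4 with algebraic multiplicity 2.
Eigenvector v = (1,1); generalized eigenvector w with (A-λI)w=v is (-1,-2).
General solution: e^(4t)[C_1·v + C_2·(t·v + w)].

x(t) = C_1e^(4t) + C_2te^(4t) - C_2e^(4t), y(t) = C_1e^(4t) + C_2te^(4t) - 2C_2e^(4t)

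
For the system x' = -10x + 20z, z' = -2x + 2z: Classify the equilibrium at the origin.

stable spiral

A = [[-10,20],[-2,2]]; det(A-λI) = λ^2 + 8λ + 20.
λ = -4 ± 2i: negative real part.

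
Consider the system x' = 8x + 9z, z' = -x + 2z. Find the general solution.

x(t) = -3K_1e^(5t) - 3K_2te^(5t) - K_2e^(5t), z(t) = K_1e^(5t) + K_2te^(5t)

Coefficient matrix A = [[8, 9], [-1, 2]].
Characteristic polynomial det(A - λI) = λ^2 - 10λ + 25 = 0.
Single eigenvalue λ = 5 with algebraic multiplicity 2.
Eigenvector v = (-3,1); generalized eigenvector w with (A-λI)w=v is (-1,0).
General solution: e^(5t)[K_1·v + K_2·(t·v + w)].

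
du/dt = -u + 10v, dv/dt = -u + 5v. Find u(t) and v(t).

Coefficient matrix A = [[-1, 10], [-1, 5]].
Characteristic polynomial det(A - λI) = λ^2 - 4λ + 5 = 0.
Eigenvalues λ = 2 ± i (complex conjugate pair).
For λ=2+i: an eigenvector is (1,0) - i(-3,-1) = (1 + 3i, 0 + i).
A real fundamental pair from Re and Im of e^((2+i)t)v: X_1 = e^(2t)(cos(t)·(1,0) + sin(t)·(-3,-1)), X_2 = e^(2t)(sin(t)·(1,0) - cos(t)·(-3,-1)).
General solution: c_1X_1 + c_2X_2.

u(t) = -3c_1e^(2t)sin(t) + c_1e^(2t)cos(t) + c_2e^(2t)sin(t) + 3c_2e^(2t)cos(t), v(t) = -c_1e^(2t)sin(t) + c_2e^(2t)cos(t)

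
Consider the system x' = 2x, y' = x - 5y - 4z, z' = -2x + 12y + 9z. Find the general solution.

x(t) = K_1e^(2t), y(t) = -K_1e^(2t) + 2K_2e^(t) + K_3e^(3t), z(t) = 2K_1e^(2t) - 3K_2e^(t) - 2K_3e^(3t)

Coefficient matrix A = [[2, 0, 0], [1, -5, -4], [-2, 12, 9]].
det(A - λI) = 0 gives eigenvalues λ = 2, 1, 3.
For λ=2: eigenvector (1,-1,2).
For λ=1: eigenvector (0,2,-3).
For λ=3: eigenvector (0,1,-2).
General solution: K_1e^(2t)(1,-1,2) + K_2e^(t)(0,2,-3) + K_3e^(3t)(0,1,-2).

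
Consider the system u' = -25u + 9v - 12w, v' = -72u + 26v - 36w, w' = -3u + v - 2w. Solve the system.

Coefficient matrix A = [[-25, 9, -12], [-72, 26, -36], [-3, 1, -2]].
det(A - λI) = 0 gives eigenvalues λ = -1, -2, 2.
For λ=-1: eigenvector (-1,-4,-1).
For λ=-2: eigenvector (3,9,1).
For λ=2: eigenvector (1,3,0).
General solution: C_1e^(-t)(-1,-4,-1) + C_2e^(-2t)(3,9,1) + C_3e^(2t)(1,3,0).

u(t) = -C_1e^(-t) + 3C_2e^(-2t) + C_3e^(2t), v(t) = -4C_1e^(-t) + 9C_2e^(-2t) + 3C_3e^(2t), w(t) = -C_1e^(-t) + C_2e^(-2t)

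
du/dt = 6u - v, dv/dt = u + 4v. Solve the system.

Coefficient matrix A = [[6, -1], [1, 4]].
Characteristic polynomial det(A - λI) = λ^2 - 10λ + 25 = 0.
Single eigenvalue λ = 5 with algebraic multiplicity 2.
Eigenvector v = (-1,-1); generalized eigenvector w with (A-λI)w=v is (-3,-2).
General solution: e^(5t)[c_1·v + c_2·(t·v + w)].

u(t) = -c_1e^(5t) - c_2te^(5t) - 3c_2e^(5t), v(t) = -c_1e^(5t) - c_2te^(5t) - 2c_2e^(5t)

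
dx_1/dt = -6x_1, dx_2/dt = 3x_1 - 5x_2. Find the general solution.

x_1(t) = -C_2e^(-6t), x_2(t) = C_1e^(-5t) + 3C_2e^(-6t)

Coefficient matrix A = [[-6, 0], [3, -5]].
Characteristic polynomial det(A - λI) = λ^2 + 11λ + 30 = 0.
Eigenvalues λ = -5, -6.
For λ=-5: (A-λI) row 1 is [-1, 0], so an eigenvector is (0, 1).
For λ=-6: (A-λI) row 2 is [3, 1], so an eigenvector is (-1, 3).
General solution: C_1e^(-5t)(0,1) + C_2e^(-6t)(-1,3).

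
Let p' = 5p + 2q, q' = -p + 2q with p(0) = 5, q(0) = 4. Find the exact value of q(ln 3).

-378

A = [[5,2],[-1,2]]; eigenvalues λ = 4, 3.
Eigenvectors: (2,-1) for λ=4, (-1,1) for λ=3.
From the initial condition, c_1 = 9, c_2 = 13.
q(ln 3) = (9)(3^4)(-1) + (13)(3^3)(1) = -378.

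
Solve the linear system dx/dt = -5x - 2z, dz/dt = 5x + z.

Coefficient matrix A = [[-5, -2], [5, 1]].
Characteristic polynomial det(A - λI) = λ^2 + 4λ + 5 = 0.
Eigenvalues λ = -2 ± i (complex conjugate pair).
For λ=-2+i: an eigenvector is (-1,1) - i(1,-2) = (-1 - i, 1 + 2i).
A real fundamental pair from Re and Im of e^((-2+i)t)v: X_1 = e^(-2t)(cos(t)·(-1,1) + sin(t)·(1,-2)), X_2 = e^(-2t)(sin(t)·(-1,1) - cos(t)·(1,-2)).
General solution: C_1X_1 + C_2X_2.

x(t) = C_1e^(-2t)sin(t) - C_1e^(-2t)cos(t) - C_2e^(-2t)sin(t) - C_2e^(-2t)cos(t), z(t) = -2C_1e^(-2t)sin(t) + C_1e^(-2t)cos(t) + C_2e^(-2t)sin(t) + 2C_2e^(-2t)cos(t)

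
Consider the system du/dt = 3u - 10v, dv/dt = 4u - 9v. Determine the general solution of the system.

u(t) = -C_1e^(-3t)sin(2t) - 2C_1e^(-3t)cos(2t) - 2C_2e^(-3t)sin(2t) + C_2e^(-3t)cos(2t), v(t) = -C_1e^(-3t)sin(2t) - C_1e^(-3t)cos(2t) - C_2e^(-3t)sin(2t) + C_2e^(-3t)cos(2t)

Coefficient matrix A = [[3, -10], [4, -9]].
Characteristic polynomial det(A - λI) = λ^2 + 6λ + 13 = 0.
Eigenvalues λ = -3 ± 2i (complex conjugate pair).
For λ=-3+2i: an eigenvector is (-2,-1) - i(-1,-1) = (-2 + i, -1 + i).
A real fundamental pair from Re and Im of e^((-3+2i)t)v: X_1 = e^(-3t)(cos(2t)·(-2,-1) + sin(2t)·(-1,-1)), X_2 = e^(-3t)(sin(2t)·(-2,-1) - cos(2t)·(-1,-1)).
General solution: C_1X_1 + C_2X_2.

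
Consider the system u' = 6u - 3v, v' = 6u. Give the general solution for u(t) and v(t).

Coefficient matrix A = [[6, -3], [6, 0]].
Characteristic polynomial det(A - λI) = λ^2 - 6λ + 18 = 0.
Eigenvalues λ = 3 ± 3i (complex conjugate pair).
For λ=3+3i: an eigenvector is (0,1) - i(-1,-1) = (0 + i, 1 + i).
A real fundamental pair from Re and Im of e^((3+3i)t)v: X_1 = e^(3t)(cos(3t)·(0,1) + sin(3t)·(-1,-1)), X_2 = e^(3t)(sin(3t)·(0,1) - cos(3t)·(-1,-1)).
General solution: K_1X_1 + K_2X_2.

u(t) = -K_1e^(3t)sin(3t) + K_2e^(3t)cos(3t), v(t) = -K_1e^(3t)sin(3t) + K_1e^(3t)cos(3t) + K_2e^(3t)sin(3t) + K_2e^(3t)cos(3t)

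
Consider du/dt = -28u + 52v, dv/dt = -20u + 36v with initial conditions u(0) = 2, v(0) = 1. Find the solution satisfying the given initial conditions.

Coefficient matrix A = [[-28, 52], [-20, 36]].
Characteristic polynomial det(A - λI) = λ^2 - 8λ + 32 = 0.
Eigenvalues λ = 4 ± 4i (complex conjugate pair).
For λ=4+4i: an eigenvector is (-2,-1) - i(3,2) = (-2 - 3i, -1 - 2i).
A real fundamental pair from Re and Im of e^((4+4i)t)v: X_1 = e^(4t)(cos(4t)·(-2,-1) + sin(4t)·(3,2)), X_2 = e^(4t)(sin(4t)·(-2,-1) - cos(4t)·(3,2)).
General solution: C_1X_1 + C_2X_2.
Applying u(0)=2, v(0)=1 gives C_1=-1, C_2=0.

u(t) = -3e^(4t)sin(4t) + 2e^(4t)cos(4t), v(t) = -2e^(4t)sin(4t) + e^(4t)cos(4t)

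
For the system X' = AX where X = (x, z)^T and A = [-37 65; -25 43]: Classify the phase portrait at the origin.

unstable spiral

A = [[-37,65],[-25,43]]; det(A-λI) = λ^2 - 6λ + 34.
λ = 3 ± 5i: positive real part.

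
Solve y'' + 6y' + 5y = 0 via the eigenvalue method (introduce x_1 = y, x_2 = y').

y(t) = K_1e^(-5t) + K_2e^(-t)

Let x_1 = y, x_2 = y'. Then x_1' = x_2 and x_2' = -5x_1 - 6x_2.
A = [[0,1],[-5,-6]]; det(A-λI) = λ^2 + 6λ + 5.
Eigenvalues λ = -5, -1 with eigenvectors (1,-5), (1,-1).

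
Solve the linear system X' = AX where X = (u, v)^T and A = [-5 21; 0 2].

Coefficient matrix A = [[-5, 21], [0, 2]].
Characteristic polynomial det(A - λI) = λ^2 + 3λ - 10 = 0.
Eigenvalues λ = -5, 2.
For λ=-5: (A-λI) row 1 is [0, 21], so an eigenvector is (1, 0).
For λ=2: (A-λI) row 1 is [-7, 21], so an eigenvector is (-3, -1).
General solution: C_1e^(-5t)(1,0) + C_2e^(2t)(-3,-1).

u(t) = C_1e^(-5t) - 3C_2e^(2t), v(t) = -C_2e^(2t)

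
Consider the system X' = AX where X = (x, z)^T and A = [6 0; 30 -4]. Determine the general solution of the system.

Coefficient matrix A = [[6, 0], [30, -4]].
Characteristic polynomial det(A - λI) = λ^2 - 2λ - 24 = 0.
Eigenvalues λ = 6, -4.
For λ=6: (A-λI) row 2 is [30, -10], so an eigenvector is (-1, -3).
For λ=-4: (A-λI) row 1 is [10, 0], so an eigenvector is (0, 1).
General solution: K_1e^(6t)(-1,-3) + K_2e^(-4t)(0,1).

x(t) = -K_1e^(6t), z(t) = -3K_1e^(6t) + K_2e^(-4t)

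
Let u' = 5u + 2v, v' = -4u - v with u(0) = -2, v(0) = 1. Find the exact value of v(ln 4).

184

A = [[5,2],[-4,-1]]; eigenvalues λ = 3, 1.
Eigenvectors: (1,-1) for λ=3, (-1,2) for λ=1.
From the initial condition, c_1 = -3, c_2 = -1.
v(ln 4) = (-3)(4^3)(-1) + (-1)(4^1)(2) = 184.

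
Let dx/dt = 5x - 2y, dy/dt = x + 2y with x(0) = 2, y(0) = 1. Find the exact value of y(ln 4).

A = [[5,-2],[1,2]]; eigenvalues λ = 4, 3.
Eigenvectors: (-2,-1) for λ=4, (-1,-1) for λ=3.
From the initial condition, c_1 = -1, c_2 = 0.
y(ln 4) = (-1)(4^4)(-1) + (0)(4^3)(-1) = 256.

256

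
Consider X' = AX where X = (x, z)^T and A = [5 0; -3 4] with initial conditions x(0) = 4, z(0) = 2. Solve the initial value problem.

x(t) = 4e^(5t), z(t) = -12e^(5t) + 14e^(4t)

Coefficient matrix A = [[5, 0], [-3, 4]].
Characteristic polynomial det(A - λI) = λ^2 - 9λ + 20 = 0.
Eigenvalues λ = 4, 5.
For λ=4: (A-λI) row 1 is [1, 0], so an eigenvector is (0, 1).
For λ=5: (A-λI) row 2 is [-3, -1], so an eigenvector is (1, -3).
General solution: K_1e^(4t)(0,1) + K_2e^(5t)(1,-3).
Applying x(0)=4, z(0)=2 gives K_1=14, K_2=4.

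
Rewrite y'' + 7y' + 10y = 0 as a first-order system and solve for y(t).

Let x_1 = y, x_2 = y'. Then x_1' = x_2 and x_2' = -10x_1 - 7x_2.
A = [[0,1],[-10,-7]]; det(A-λI) = λ^2 + 7λ + 10.
Eigenvalues λ = -5, -2 with eigenvectors (1,-5), (1,-2).

y(t) = c_1e^(-5t) + c_2e^(-2t)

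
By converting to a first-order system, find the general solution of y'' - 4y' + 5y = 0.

Let x_1 = y, x_2 = y'. Then x_1' = x_2 and x_2' = -5x_1 + 4x_2.
A = [[0,1],[-5,4]]; det(A-λI) = λ^2 - 4λ + 5.
Eigenvalues λ = 2 ± i.

y(t) = c_1e^(2t)cos(t) + c_2e^(2t)sin(t)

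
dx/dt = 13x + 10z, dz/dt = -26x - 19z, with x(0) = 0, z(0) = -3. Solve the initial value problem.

Coefficient matrix A = [[13, 10], [-26, -19]].
Characteristic polynomial det(A - λI) = λ^2 + 6λ + 13 = 0.
Eigenvalues λ = -3 ± 2i (complex conjugate pair).
For λ=-3+2i: an eigenvector is (-2,3) - i(-1,2) = (-2 + i, 3 - 2i).
A real fundamental pair from Re and Im of e^((-3+2i)t)v: X_1 = e^(-3t)(cos(2t)·(-2,3) + sin(2t)·(-1,2)), X_2 = e^(-3t)(sin(2t)·(-2,3) - cos(2t)·(-1,2)).
General solution: K_1X_1 + K_2X_2.
Applying x(0)=0, z(0)=-3 gives K_1=3, K_2=6.

x(t) = -15e^(-3t)sin(2t), z(t) = 24e^(-3t)sin(2t) - 3e^(-3t)cos(2t)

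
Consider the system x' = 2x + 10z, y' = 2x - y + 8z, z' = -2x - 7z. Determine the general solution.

Coefficient matrix A = [[2, 0, 10], [2, -1, 8], [-2, 0, -7]].
det(A - λI) = 0 gives eigenvalues λ = -1, -2, -3.
For λ=-1: eigenvector (0,1,0).
For λ=-2: eigenvector (5,6,-2).
For λ=-3: eigenvector (-2,-2,1).
General solution: K_1e^(-t)(0,1,0) + K_2e^(-2t)(5,6,-2) + K_3e^(-3t)(-2,-2,1).

x(t) = 5K_2e^(-2t) - 2K_3e^(-3t), y(t) = K_1e^(-t) + 6K_2e^(-2t) - 2K_3e^(-3t), z(t) = -2K_2e^(-2t) + K_3e^(-3t)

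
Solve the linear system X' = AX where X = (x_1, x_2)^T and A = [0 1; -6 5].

x_1(t) = -K_1e^(3t) - K_2e^(2t), x_2(t) = -3K_1e^(3t) - 2K_2e^(2t)

Coefficient matrix A = [[0, 1], [-6, 5]].
Characteristic polynomial det(A - λI) = λ^2 - 5λ + 6 = 0.
Eigenvalues λ = 3, 2.
For λ=3: (A-λI) row 1 is [-3, 1], so an eigenvector is (-1, -3).
For λ=2: (A-λI) row 1 is [-2, 1], so an eigenvector is (-1, -2).
General solution: K_1e^(3t)(-1,-3) + K_2e^(2t)(-1,-2).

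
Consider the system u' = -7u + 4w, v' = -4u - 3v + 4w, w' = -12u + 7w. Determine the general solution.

Coefficient matrix A = [[-7, 0, 4], [-4, -3, 4], [-12, 0, 7]].
det(A - λI) = 0 gives eigenvalues λ = -3, -1, 1.
For λ=-3: eigenvector (0,1,0).
For λ=-1: eigenvector (2,2,3).
For λ=1: eigenvector (1,1,2).
General solution: C_1e^(-3t)(0,1,0) + C_2e^(-t)(2,2,3) + C_3e^(t)(1,1,2).

u(t) = 2C_2e^(-t) + C_3e^(t), v(t) = C_1e^(-3t) + 2C_2e^(-t) + C_3e^(t), w(t) = 3C_2e^(-t) + 2C_3e^(t)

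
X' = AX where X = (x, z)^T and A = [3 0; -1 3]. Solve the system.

Coefficient matrix A = [[3, 0], [-1, 3]].
Characteristic polynomial det(A - λI) = λ^2 - 6λ + 9 = 0.
Single eigenvalue λ = 3 with algebraic multiplicity 2.
Eigenvector v = (0,-1); generalized eigenvector w with (A-λI)w=v is (1,2).
General solution: e^(3t)[C_1·v + C_2·(t·v + w)].

x(t) = C_2e^(3t), z(t) = -C_1e^(3t) - C_2te^(3t) + 2C_2e^(3t)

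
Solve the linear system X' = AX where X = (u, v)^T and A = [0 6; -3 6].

u(t) = C_1e^(3t)sin(3t) - C_1e^(3t)cos(3t) - C_2e^(3t)sin(3t) - C_2e^(3t)cos(3t), v(t) = C_1e^(3t)sin(3t) - C_2e^(3t)cos(3t)

Coefficient matrix A = [[0, 6], [-3, 6]].
Characteristic polynomial det(A - λI) = λ^2 - 6λ + 18 = 0.
Eigenvalues λ = 3 ± 3i (complex conjugate pair).
For λ=3+3i: an eigenvector is (-1,0) - i(1,1) = (-1 - i, 0 - i).
A real fundamental pair from Re and Im of e^((3+3i)t)v: X_1 = e^(3t)(cos(3t)·(-1,0) + sin(3t)·(1,1)), X_2 = e^(3t)(sin(3t)·(-1,0) - cos(3t)·(1,1)).
General solution: C_1X_1 + C_2X_2.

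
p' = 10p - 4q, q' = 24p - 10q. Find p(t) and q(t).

Coefficient matrix A = [[10, -4], [24, -10]].
Characteristic polynomial det(A - λI) = λ^2 - 4 = 0.
Eigenvalues λ = -2, 2.
For λ=-2: (A-λI) row 1 is [12, -4], so an eigenvector is (1, 3).
For λ=2: (A-λI) row 1 is [8, -4], so an eigenvector is (1, 2).
General solution: C_1e^(-2t)(1,3) + C_2e^(2t)(1,2).

p(t) = C_1e^(-2t) + C_2e^(2t), q(t) = 3C_1e^(-2t) + 2C_2e^(2t)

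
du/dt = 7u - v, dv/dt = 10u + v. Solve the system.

Coefficient matrix A = [[7, -1], [10, 1]].
Characteristic polynomial det(A - λI) = λ^2 - 8λ + 17 = 0.
Eigenvalues λ = 4 ± i (complex conjugate pair).
For λ=4+i: an eigenvector is (1,3) - i(0,1) = (1, 3 - i).
A real fundamental pair from Re and Im of e^((4+i)t)v: X_1 = e^(4t)(cos(t)·(1,3) + sin(t)·(0,1)), X_2 = e^(4t)(sin(t)·(1,3) - cos(t)·(0,1)).
General solution: C_1X_1 + C_2X_2.

u(t) = C_1e^(4t)cos(t) + C_2e^(4t)sin(t), v(t) = C_1e^(4t)sin(t) + 3C_1e^(4t)cos(t) + 3C_2e^(4t)sin(t) - C_2e^(4t)cos(t)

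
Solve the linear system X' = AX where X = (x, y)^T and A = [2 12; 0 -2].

Coefficient matrix A = [[2, 12], [0, -2]].
Characteristic polynomial det(A - λI) = λ^2 - 4 = 0.
Eigenvalues λ = -2, 2.
For λ=-2: (A-λI) row 1 is [4, 12], so an eigenvector is (-3, 1).
For λ=2: (A-λI) row 1 is [0, 12], so an eigenvector is (1, 0).
General solution: c_1e^(-2t)(-3,1) + c_2e^(2t)(1,0).

x(t) = -3c_1e^(-2t) + c_2e^(2t), y(t) = c_1e^(-2t)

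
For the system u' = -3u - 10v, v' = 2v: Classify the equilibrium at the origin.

A = [[-3,-10],[0,2]]; det(A-λI) = λ^2 + λ - 6.
λ = -3, 2: opposite signs.

saddle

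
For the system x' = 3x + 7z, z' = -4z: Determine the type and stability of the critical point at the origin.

saddle

A = [[3,7],[0,-4]]; det(A-λI) = λ^2 + λ - 12.
λ = 3, -4: opposite signs.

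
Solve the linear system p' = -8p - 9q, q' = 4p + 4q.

p(t) = -3K_1e^(-2t) - 3K_2te^(-2t) + 2K_2e^(-2t), q(t) = 2K_1e^(-2t) + 2K_2te^(-2t) - K_2e^(-2t)

Coefficient matrix A = [[-8, -9], [4, 4]].
Characteristic polynomial det(A - λI) = λ^2 + 4λ + 4 = 0.
Single eigenvalue λ = -2 with algebraic multiplicity 2.
Eigenvector v = (-3,2); generalized eigenvector w with (A-λI)w=v is (2,-1).
General solution: e^(-2t)[K_1·v + K_2·(t·v + w)].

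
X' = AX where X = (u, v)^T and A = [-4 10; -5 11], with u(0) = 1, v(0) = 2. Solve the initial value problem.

Coefficient matrix A = [[-4, 10], [-5, 11]].
Characteristic polynomial det(A - λI) = λ^2 - 7λ + 6 = 0.
Eigenvalues λ = 1, 6.
For λ=1: (A-λI) row 1 is [-5, 10], so an eigenvector is (-2, -1).
For λ=6: (A-λI) row 1 is [-10, 10], so an eigenvector is (1, 1).
General solution: C_1e^(t)(-2,-1) + C_2e^(6t)(1,1).
Applying u(0)=1, v(0)=2 gives C_1=1, C_2=3.

u(t) = 3e^(6t) - 2e^(t), v(t) = 3e^(6t) - e^(t)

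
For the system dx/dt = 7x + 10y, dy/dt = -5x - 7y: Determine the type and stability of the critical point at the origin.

center

A = [[7,10],[-5,-7]]; det(A-λI) = λ^2 + 1.
λ = 0 ± i: zero real part.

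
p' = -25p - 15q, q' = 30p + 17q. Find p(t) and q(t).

p(t) = C_1e^(-4t)sin(3t) + 2C_1e^(-4t)cos(3t) + 2C_2e^(-4t)sin(3t) - C_2e^(-4t)cos(3t), q(t) = -C_1e^(-4t)sin(3t) - 3C_1e^(-4t)cos(3t) - 3C_2e^(-4t)sin(3t) + C_2e^(-4t)cos(3t)

Coefficient matrix A = [[-25, -15], [30, 17]].
Characteristic polynomial det(A - λI) = λ^2 + 8λ + 25 = 0.
Eigenvalues λ = -4 ± 3i (complex conjugate pair).
For λ=-4+3i: an eigenvector is (2,-3) - i(1,-1) = (2 - i, -3 + i).
A real fundamental pair from Re and Im of e^((-4+3i)t)v: X_1 = e^(-4t)(cos(3t)·(2,-3) + sin(3t)·(1,-1)), X_2 = e^(-4t)(sin(3t)·(2,-3) - cos(3t)·(1,-1)).
General solution: C_1X_1 + C_2X_2.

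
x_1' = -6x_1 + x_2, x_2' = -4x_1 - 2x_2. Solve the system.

x_1(t) = -c_1e^(-4t) - c_2te^(-4t) - c_2e^(-4t), x_2(t) = -2c_1e^(-4t) - 2c_2te^(-4t) - 3c_2e^(-4t)

Coefficient matrix A = [[-6, 1], [-4, -2]].
Characteristic polynomial det(A - λI) = λ^2 + 8λ + 16 = 0.
Single eigenvalue λ = -4 with algebraic multiplicity 2.
Eigenvector v = (-1,-2); generalized eigenvector w with (A-λI)w=v is (-1,-3).
General solution: e^(-4t)[c_1·v + c_2·(t·v + w)].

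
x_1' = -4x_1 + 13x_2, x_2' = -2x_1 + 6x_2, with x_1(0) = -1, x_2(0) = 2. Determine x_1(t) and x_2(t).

x_1(t) = 31e^(t)sin(t) - e^(t)cos(t), x_2(t) = 12e^(t)sin(t) + 2e^(t)cos(t)

Coefficient matrix A = [[-4, 13], [-2, 6]].
Characteristic polynomial det(A - λI) = λ^2 - 2λ + 2 = 0.
Eigenvalues λ = 1 ± i (complex conjugate pair).
For λ=1+i: an eigenvector is (-2,-1) - i(-3,-1) = (-2 + 3i, -1 + i).
A real fundamental pair from Re and Im of e^((1+i)t)v: X_1 = e^(t)(cos(t)·(-2,-1) + sin(t)·(-3,-1)), X_2 = e^(t)(sin(t)·(-2,-1) - cos(t)·(-3,-1)).
General solution: c_1X_1 + c_2X_2.
Applying x_1(0)=-1, x_2(0)=2 gives c_1=-7, c_2=-5.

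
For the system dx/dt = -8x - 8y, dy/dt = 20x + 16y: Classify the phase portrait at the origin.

unstable spiral

A = [[-8,-8],[20,16]]; det(A-λI) = λ^2 - 8λ + 32.
λ = 4 ± 4i: positive real part.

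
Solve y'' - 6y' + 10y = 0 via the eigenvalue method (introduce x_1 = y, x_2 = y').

y(t) = c_1e^(3t)cos(t) + c_2e^(3t)sin(t)

Let x_1 = y, x_2 = y'. Then x_1' = x_2 and x_2' = -10x_1 + 6x_2.
A = [[0,1],[-10,6]]; det(A-λI) = λ^2 - 6λ + 10.
Eigenvalues λ = 3 ± i.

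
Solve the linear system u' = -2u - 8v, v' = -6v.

u(t) = C_1e^(-2t) - 2C_2e^(-6t), v(t) = -C_2e^(-6t)

Coefficient matrix A = [[-2, -8], [0, -6]].
Characteristic polynomial det(A - λI) = λ^2 + 8λ + 12 = 0.
Eigenvalues λ = -2, -6.
For λ=-2: (A-λI) row 1 is [0, -8], so an eigenvector is (1, 0).
For λ=-6: (A-λI) row 1 is [4, -8], so an eigenvector is (-2, -1).
General solution: C_1e^(-2t)(1,0) + C_2e^(-6t)(-2,-1).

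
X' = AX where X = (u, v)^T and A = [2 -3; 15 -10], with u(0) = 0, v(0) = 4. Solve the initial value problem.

u(t) = -4e^(-4t)sin(3t), v(t) = -8e^(-4t)sin(3t) + 4e^(-4t)cos(3t)

Coefficient matrix A = [[2, -3], [15, -10]].
Characteristic polynomial det(A - λI) = λ^2 + 8λ + 25 = 0.
Eigenvalues λ = -4 ± 3i (complex conjugate pair).
For λ=-4+3i: an eigenvector is (0,-1) - i(1,2) = (0 - i, -1 - 2i).
A real fundamental pair from Re and Im of e^((-4+3i)t)v: X_1 = e^(-4t)(cos(3t)·(0,-1) + sin(3t)·(1,2)), X_2 = e^(-4t)(sin(3t)·(0,-1) - cos(3t)·(1,2)).
General solution: c_1X_1 + c_2X_2.
Applying u(0)=0, v(0)=4 gives c_1=-4, c_2=0.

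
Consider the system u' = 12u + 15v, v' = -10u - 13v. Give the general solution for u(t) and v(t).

Coefficient matrix A = [[12, 15], [-10, -13]].
Characteristic polynomial det(A - λI) = λ^2 + λ - 6 = 0.
Eigenvalues λ = 2, -3.
For λ=2: (A-λI) row 1 is [10, 15], so an eigenvector is (-3, 2).
For λ=-3: (A-λI) row 1 is [15, 15], so an eigenvector is (-1, 1).
General solution: C_1e^(2t)(-3,2) + C_2e^(-3t)(-1,1).

u(t) = -3C_1e^(2t) - C_2e^(-3t), v(t) = 2C_1e^(2t) + C_2e^(-3t)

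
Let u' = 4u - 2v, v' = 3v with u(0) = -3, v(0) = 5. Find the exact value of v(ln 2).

A = [[4,-2],[0,3]]; eigenvalues λ = 4, 3.
Eigenvectors: (-1,0) for λ=4, (-2,-1) for λ=3.
From the initial condition, c_1 = 13, c_2 = -5.
v(ln 2) = (13)(2^4)(0) + (-5)(2^3)(-1) = 40.

40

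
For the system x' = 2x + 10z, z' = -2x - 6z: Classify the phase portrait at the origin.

A = [[2,10],[-2,-6]]; det(A-λI) = λ^2 + 4λ + 8.
λ = -2 ± 2i: negative real part.

stable spiral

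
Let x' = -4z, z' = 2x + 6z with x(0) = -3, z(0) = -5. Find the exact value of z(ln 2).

A = [[0,-4],[2,6]]; eigenvalues λ = 2, 4.
Eigenvectors: (-2,1) for λ=2, (1,-1) for λ=4.
From the initial condition, c_1 = 8, c_2 = 13.
z(ln 2) = (8)(2^2)(1) + (13)(2^4)(-1) = -176.

-176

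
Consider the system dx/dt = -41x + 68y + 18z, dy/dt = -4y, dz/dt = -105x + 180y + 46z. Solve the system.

Coefficient matrix A = [[-41, 68, 18], [0, -4, 0], [-105, 180, 46]].
det(A - λI) = 0 gives eigenvalues λ = 4, -4, 1.
For λ=4: eigenvector (2,0,5).
For λ=-4: eigenvector (-4,1,-12).
For λ=1: eigenvector (3,0,7).
General solution: C_1e^(4t)(2,0,5) + C_2e^(-4t)(-4,1,-12) + C_3e^(t)(3,0,7).

x(t) = 2C_1e^(4t) - 4C_2e^(-4t) + 3C_3e^(t), y(t) = C_2e^(-4t), z(t) = 5C_1e^(4t) - 12C_2e^(-4t) + 7C_3e^(t)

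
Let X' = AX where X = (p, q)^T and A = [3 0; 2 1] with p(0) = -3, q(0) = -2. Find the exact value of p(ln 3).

A = [[3,0],[2,1]]; eigenvalues λ = 3, 1.
Eigenvectors: (1,1) for λ=3, (0,-1) for λ=1.
From the initial condition, c_1 = -3, c_2 = -1.
p(ln 3) = (-3)(3^3)(1) + (-1)(3^1)(0) = -81.

-81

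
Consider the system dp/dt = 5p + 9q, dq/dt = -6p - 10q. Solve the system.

Coefficient matrix A = [[5, 9], [-6, -10]].
Characteristic polynomial det(A - λI) = λ^2 + 5λ + 4 = 0.
Eigenvalues λ = -4, -1.
For λ=-4: (A-λI) row 1 is [9, 9], so an eigenvector is (1, -1).
For λ=-1: (A-λI) row 1 is [6, 9], so an eigenvector is (3, -2).
General solution: C_1e^(-4t)(1,-1) + C_2e^(-t)(3,-2).

p(t) = C_1e^(-4t) + 3C_2e^(-t), q(t) = -C_1e^(-4t) - 2C_2e^(-t)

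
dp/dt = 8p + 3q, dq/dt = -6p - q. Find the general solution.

Coefficient matrix A = [[8, 3], [-6, -1]].
Characteristic polynomial det(A - λI) = λ^2 - 7λ + 10 = 0.
Eigenvalues λ = 2, 5.
For λ=2: (A-λI) row 1 is [6, 3], so an eigenvector is (-1, 2).
For λ=5: (A-λI) row 1 is [3, 3], so an eigenvector is (1, -1).
General solution: c_1e^(2t)(-1,2) + c_2e^(5t)(1,-1).

p(t) = -c_1e^(2t) + c_2e^(5t), q(t) = 2c_1e^(2t) - c_2e^(5t)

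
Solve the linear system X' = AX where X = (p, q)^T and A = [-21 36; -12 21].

p(t) = -3C_1e^(3t) + 2C_2e^(-3t), q(t) = -2C_1e^(3t) + C_2e^(-3t)

Coefficient matrix A = [[-21, 36], [-12, 21]].
Characteristic polynomial det(A - λI) = λ^2 - 9 = 0.
Eigenvalues λ = 3, -3.
For λ=3: (A-λI) row 1 is [-24, 36], so an eigenvector is (-3, -2).
For λ=-3: (A-λI) row 1 is [-18, 36], so an eigenvector is (2, 1).
General solution: C_1e^(3t)(-3,-2) + C_2e^(-3t)(2,1).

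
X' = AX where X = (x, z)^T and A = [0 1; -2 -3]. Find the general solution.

x(t) = K_1e^(-2t) - K_2e^(-t), z(t) = -2K_1e^(-2t) + K_2e^(-t)

Coefficient matrix A = [[0, 1], [-2, -3]].
Characteristic polynomial det(A - λI) = λ^2 + 3λ + 2 = 0.
Eigenvalues λ = -2, -1.
For λ=-2: (A-λI) row 1 is [2, 1], so an eigenvector is (1, -2).
For λ=-1: (A-λI) row 1 is [1, 1], so an eigenvector is (-1, 1).
General solution: K_1e^(-2t)(1,-2) + K_2e^(-t)(-1,1).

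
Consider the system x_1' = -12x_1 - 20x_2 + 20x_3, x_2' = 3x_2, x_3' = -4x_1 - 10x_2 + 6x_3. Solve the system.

Coefficient matrix A = [[-12, -20, 20], [0, 3, 0], [-4, -10, 6]].
det(A - λI) = 0 gives eigenvalues λ = -2, 3, -4.
For λ=-2: eigenvector (2,0,1).
For λ=3: eigenvector (-4,1,-2).
For λ=-4: eigenvector (5,0,2).
General solution: C_1e^(-2t)(2,0,1) + C_2e^(3t)(-4,1,-2) + C_3e^(-4t)(5,0,2).

x_1(t) = 2C_1e^(-2t) - 4C_2e^(3t) + 5C_3e^(-4t), x_2(t) = C_2e^(3t), x_3(t) = C_1e^(-2t) - 2C_2e^(3t) + 2C_3e^(-4t)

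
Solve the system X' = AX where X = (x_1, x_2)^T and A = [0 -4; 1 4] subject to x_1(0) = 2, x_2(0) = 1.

x_1(t) = -8te^(2t) + 2e^(2t), x_2(t) = 4te^(2t) + e^(2t)

Coefficient matrix A = [[0, -4], [1, 4]].
Characteristic polynomial det(A - λI) = λ^2 - 4λ + 4 = 0.
Single eigenvalue λ = 2 with algebraic multiplicity 2.
Eigenvector v = (2,-1); generalized eigenvector w with (A-λI)w=v is (-3,1).
General solution: e^(2t)[K_1·v + K_2·(t·v + w)].
Applying x_1(0)=2, x_2(0)=1 gives K_1=-5, K_2=-4.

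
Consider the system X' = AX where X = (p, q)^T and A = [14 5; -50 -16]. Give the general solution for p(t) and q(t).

p(t) = c_1e^(-t)cos(5t) + c_2e^(-t)sin(5t), q(t) = -c_1e^(-t)sin(5t) - 3c_1e^(-t)cos(5t) - 3c_2e^(-t)sin(5t) + c_2e^(-t)cos(5t)

Coefficient matrix A = [[14, 5], [-50, -16]].
Characteristic polynomial det(A - λI) = λ^2 + 2λ + 26 = 0.
Eigenvalues λ = -1 ± 5i (complex conjugate pair).
For λ=-1+5i: an eigenvector is (1,-3) - i(0,-1) = (1, -3 + i).
A real fundamental pair from Re and Im of e^((-1+5i)t)v: X_1 = e^(-t)(cos(5t)·(1,-3) + sin(5t)·(0,-1)), X_2 = e^(-t)(sin(5t)·(1,-3) - cos(5t)·(0,-1)).
General solution: c_1X_1 + c_2X_2.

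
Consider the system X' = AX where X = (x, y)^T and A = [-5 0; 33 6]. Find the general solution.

x(t) = K_1e^(-5t), y(t) = -3K_1e^(-5t) - K_2e^(6t)

Coefficient matrix A = [[-5, 0], [33, 6]].
Characteristic polynomial det(A - λI) = λ^2 - λ - 30 = 0.
Eigenvalues λ = -5, 6.
For λ=-5: (A-λI) row 2 is [33, 11], so an eigenvector is (1, -3).
For λ=6: (A-λI) row 1 is [-11, 0], so an eigenvector is (0, -1).
General solution: K_1e^(-5t)(1,-3) + K_2e^(6t)(0,-1).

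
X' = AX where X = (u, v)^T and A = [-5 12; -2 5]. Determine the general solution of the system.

Coefficient matrix A = [[-5, 12], [-2, 5]].
Characteristic polynomial det(A - λI) = λ^2 - 1 = 0.
Eigenvalues λ = 1, -1.
For λ=1: (A-λI) row 1 is [-6, 12], so an eigenvector is (2, 1).
For λ=-1: (A-λI) row 1 is [-4, 12], so an eigenvector is (-3, -1).
General solution: K_1e^(t)(2,1) + K_2e^(-t)(-3,-1).

u(t) = 2K_1e^(t) - 3K_2e^(-t), v(t) = K_1e^(t) - K_2e^(-t)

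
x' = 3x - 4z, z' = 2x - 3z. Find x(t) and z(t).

Coefficient matrix A = [[3, -4], [2, -3]].
Characteristic polynomial det(A - λI) = λ^2 - 1 = 0.
Eigenvalues λ = -1, 1.
For λ=-1: (A-λI) row 1 is [4, -4], so an eigenvector is (-1, -1).
For λ=1: (A-λI) row 1 is [2, -4], so an eigenvector is (2, 1).
General solution: c_1e^(-t)(-1,-1) + c_2e^(t)(2,1).

x(t) = -c_1e^(-t) + 2c_2e^(t), z(t) = -c_1e^(-t) + c_2e^(t)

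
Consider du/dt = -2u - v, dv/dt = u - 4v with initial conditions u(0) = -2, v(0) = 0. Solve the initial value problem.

Coefficient matrix A = [[-2, -1], [1, -4]].
Characteristic polynomial det(A - λI) = λ^2 + 6λ + 9 = 0.
Single eigenvalue λ = -3 with algebraic multiplicity 2.
Eigenvector v = (-1,-1); generalized eigenvector w with (A-λI)w=v is (-3,-2).
General solution: e^(-3t)[C_1·v + C_2·(t·v + w)].
Applying u(0)=-2, v(0)=0 gives C_1=-4, C_2=2.

u(t) = -2te^(-3t) - 2e^(-3t), v(t) = -2te^(-3t)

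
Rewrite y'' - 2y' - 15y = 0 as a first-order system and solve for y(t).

y(t) = C_1e^(5t) + C_2e^(-3t)

Let x_1 = y, x_2 = y'. Then x_1' = x_2 and x_2' = 15x_1 + 2x_2.
A = [[0,1],[15,2]]; det(A-λI) = λ^2 - 2λ - 15.
Eigenvalues λ = 5, -3 with eigenvectors (1,5), (1,-3).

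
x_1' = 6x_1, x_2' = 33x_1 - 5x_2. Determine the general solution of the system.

x_1(t) = K_2e^(6t), x_2(t) = K_1e^(-5t) + 3K_2e^(6t)

Coefficient matrix A = [[6, 0], [33, -5]].
Characteristic polynomial det(A - λI) = λ^2 - λ - 30 = 0.
Eigenvalues λ = -5, 6.
For λ=-5: (A-λI) row 1 is [11, 0], so an eigenvector is (0, 1).
For λ=6: (A-λI) row 2 is [33, -11], so an eigenvector is (1, 3).
General solution: K_1e^(-5t)(0,1) + K_2e^(6t)(1,3).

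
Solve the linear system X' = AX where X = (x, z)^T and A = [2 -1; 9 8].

Coefficient matrix A = [[2, -1], [9, 8]].
Characteristic polynomial det(A - λI) = λ^2 - 10λ + 25 = 0.
Single eigenvalue λ = 5 with algebraic multiplicity 2.
Eigenvector v = (-1,3); generalized eigenvector w with (A-λI)w=v is (1,-2).
General solution: e^(5t)[C_1·v + C_2·(t·v + w)].

x(t) = -C_1e^(5t) - C_2te^(5t) + C_2e^(5t), z(t) = 3C_1e^(5t) + 3C_2te^(5t) - 2C_2e^(5t)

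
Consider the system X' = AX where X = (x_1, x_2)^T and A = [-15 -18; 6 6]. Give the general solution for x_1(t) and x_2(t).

Coefficient matrix A = [[-15, -18], [6, 6]].
Characteristic polynomial det(A - λI) = λ^2 + 9λ + 18 = 0.
Eigenvalues λ = -6, -3.
For λ=-6: (A-λI) row 1 is [-9, -18], so an eigenvector is (-2, 1).
For λ=-3: (A-λI) row 1 is [-12, -18], so an eigenvector is (-3, 2).
General solution: c_1e^(-6t)(-2,1) + c_2e^(-3t)(-3,2).

x_1(t) = -2c_1e^(-6t) - 3c_2e^(-3t), x_2(t) = c_1e^(-6t) + 2c_2e^(-3t)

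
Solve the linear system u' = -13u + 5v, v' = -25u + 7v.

u(t) = K_1e^(-3t)sin(5t) - K_2e^(-3t)cos(5t), v(t) = 2K_1e^(-3t)sin(5t) + K_1e^(-3t)cos(5t) + K_2e^(-3t)sin(5t) - 2K_2e^(-3t)cos(5t)

Coefficient matrix A = [[-13, 5], [-25, 7]].
Characteristic polynomial det(A - λI) = λ^2 + 6λ + 34 = 0.
Eigenvalues λ = -3 ± 5i (complex conjugate pair).
For λ=-3+5i: an eigenvector is (0,1) - i(1,2) = (0 - i, 1 - 2i).
A real fundamental pair from Re and Im of e^((-3+5i)t)v: X_1 = e^(-3t)(cos(5t)·(0,1) + sin(5t)·(1,2)), X_2 = e^(-3t)(sin(5t)·(0,1) - cos(5t)·(1,2)).
General solution: K_1X_1 + K_2X_2.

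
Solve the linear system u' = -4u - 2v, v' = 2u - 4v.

Coefficient matrix A = [[-4, -2], [2, -4]].
Characteristic polynomial det(A - λI) = λ^2 + 8λ + 20 = 0.
Eigenvalues λ = -4 ± 2i (complex conjugate pair).
For λ=-4+2i: an eigenvector is (0,-1) - i(1,0) = (0 - i, -1).
A real fundamental pair from Re and Im of e^((-4+2i)t)v: X_1 = e^(-4t)(cos(2t)·(0,-1) + sin(2t)·(1,0)), X_2 = e^(-4t)(sin(2t)·(0,-1) - cos(2t)·(1,0)).
General solution: C_1X_1 + C_2X_2.

u(t) = C_1e^(-4t)sin(2t) - C_2e^(-4t)cos(2t), v(t) = -C_1e^(-4t)cos(2t) - C_2e^(-4t)sin(2t)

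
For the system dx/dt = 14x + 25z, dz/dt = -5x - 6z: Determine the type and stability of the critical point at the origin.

unstable spiral

A = [[14,25],[-5,-6]]; det(A-λI) = λ^2 - 8λ + 41.
λ = 4 ± 5i: positive real part.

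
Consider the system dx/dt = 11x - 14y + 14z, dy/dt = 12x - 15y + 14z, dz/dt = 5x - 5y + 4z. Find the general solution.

x(t) = C_1e^(-3t) + 2C_3e^(4t), y(t) = C_1e^(-3t) - C_2e^(-t) + 2C_3e^(4t), z(t) = -C_2e^(-t) + C_3e^(4t)

Coefficient matrix A = [[11, -14, 14], [12, -15, 14], [5, -5, 4]].
det(A - λI) = 0 gives eigenvalues λ = -3, -1, 4.
For λ=-3: eigenvector (1,1,0).
For λ=-1: eigenvector (0,-1,-1).
For λ=4: eigenvector (2,2,1).
General solution: C_1e^(-3t)(1,1,0) + C_2e^(-t)(0,-1,-1) + C_3e^(4t)(2,2,1).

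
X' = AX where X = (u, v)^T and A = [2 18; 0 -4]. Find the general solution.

Coefficient matrix A = [[2, 18], [0, -4]].
Characteristic polynomial det(A - λI) = λ^2 + 2λ - 8 = 0.
Eigenvalues λ = 2, -4.
For λ=2: (A-λI) row 1 is [0, 18], so an eigenvector is (-1, 0).
For λ=-4: (A-λI) row 1 is [6, 18], so an eigenvector is (3, -1).
General solution: C_1e^(2t)(-1,0) + C_2e^(-4t)(3,-1).

u(t) = -C_1e^(2t) + 3C_2e^(-4t), v(t) = -C_2e^(-4t)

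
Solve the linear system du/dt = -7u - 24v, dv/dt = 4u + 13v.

Coefficient matrix A = [[-7, -24], [4, 13]].
Characteristic polynomial det(A - λI) = λ^2 - 6λ + 5 = 0.
Eigenvalues λ = 1, 5.
For λ=1: (A-λI) row 1 is [-8, -24], so an eigenvector is (-3, 1).
For λ=5: (A-λI) row 1 is [-12, -24], so an eigenvector is (2, -1).
General solution: c_1e^(t)(-3,1) + c_2e^(5t)(2,-1).

u(t) = -3c_1e^(t) + 2c_2e^(5t), v(t) = c_1e^(t) - c_2e^(5t)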